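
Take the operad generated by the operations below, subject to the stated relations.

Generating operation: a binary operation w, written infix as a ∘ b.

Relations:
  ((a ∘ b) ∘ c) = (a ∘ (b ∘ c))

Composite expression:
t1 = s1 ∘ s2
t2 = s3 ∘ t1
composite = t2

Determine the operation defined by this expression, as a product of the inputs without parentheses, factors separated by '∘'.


s3 ∘ s1 ∘ s2

All parenthesizations of w agree; list the s-inputs left to right.
(s1 ∘ s2) linearizes to s1 ∘ s2
(s3 ∘ (s1 ∘ s2)) linearizes to s3 ∘ s1 ∘ s2


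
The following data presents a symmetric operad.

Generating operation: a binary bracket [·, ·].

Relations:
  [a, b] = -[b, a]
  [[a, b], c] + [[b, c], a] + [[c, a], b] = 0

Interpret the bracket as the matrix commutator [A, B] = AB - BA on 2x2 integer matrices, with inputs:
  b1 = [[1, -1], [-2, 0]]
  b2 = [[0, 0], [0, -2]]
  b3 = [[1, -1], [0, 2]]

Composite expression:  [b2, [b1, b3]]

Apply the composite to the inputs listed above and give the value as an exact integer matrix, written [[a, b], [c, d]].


[b1, b3] = [[-2, -2], [2, 2]]
[b2, [b1, b3]] = [[0, -4], [-4, 0]]

[[0, -4], [-4, 0]]


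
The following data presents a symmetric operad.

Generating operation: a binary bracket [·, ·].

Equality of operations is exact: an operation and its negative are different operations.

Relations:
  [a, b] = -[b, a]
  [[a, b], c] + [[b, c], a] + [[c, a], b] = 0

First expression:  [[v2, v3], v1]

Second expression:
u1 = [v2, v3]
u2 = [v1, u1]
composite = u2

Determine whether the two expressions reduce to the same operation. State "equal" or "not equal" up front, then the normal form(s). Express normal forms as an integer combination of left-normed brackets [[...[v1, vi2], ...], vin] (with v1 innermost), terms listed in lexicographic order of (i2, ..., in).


not equal; the first gives -[[v1, v2], v3] + [[v1, v3], v2] and the second [[v1, v2], v3] - [[v1, v3], v2]

Normal form of the first expression: -[[v1, v2], v3] + [[v1, v3], v2]
Normal form of the second expression: [[v1, v2], v3] - [[v1, v3], v2]
No match — not equal.


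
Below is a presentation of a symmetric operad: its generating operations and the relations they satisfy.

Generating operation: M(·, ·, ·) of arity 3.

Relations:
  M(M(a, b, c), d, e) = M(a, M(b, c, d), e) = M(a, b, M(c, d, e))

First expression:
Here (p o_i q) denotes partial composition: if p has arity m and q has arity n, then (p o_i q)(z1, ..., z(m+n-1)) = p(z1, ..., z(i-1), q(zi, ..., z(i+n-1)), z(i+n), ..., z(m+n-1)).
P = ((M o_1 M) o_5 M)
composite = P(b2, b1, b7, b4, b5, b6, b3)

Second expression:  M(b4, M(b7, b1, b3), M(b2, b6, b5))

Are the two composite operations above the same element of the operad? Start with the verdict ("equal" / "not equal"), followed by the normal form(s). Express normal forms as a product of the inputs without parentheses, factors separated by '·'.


not equal; first: b2 · b1 · b7 · b4 · b5 · b6 · b3; second: b4 · b7 · b1 · b3 · b2 · b6 · b5

Normal form of the first expression: b2 · b1 · b7 · b4 · b5 · b6 · b3
Normal form of the second expression: b4 · b7 · b1 · b3 · b2 · b6 · b5
They disagree, so not equal.


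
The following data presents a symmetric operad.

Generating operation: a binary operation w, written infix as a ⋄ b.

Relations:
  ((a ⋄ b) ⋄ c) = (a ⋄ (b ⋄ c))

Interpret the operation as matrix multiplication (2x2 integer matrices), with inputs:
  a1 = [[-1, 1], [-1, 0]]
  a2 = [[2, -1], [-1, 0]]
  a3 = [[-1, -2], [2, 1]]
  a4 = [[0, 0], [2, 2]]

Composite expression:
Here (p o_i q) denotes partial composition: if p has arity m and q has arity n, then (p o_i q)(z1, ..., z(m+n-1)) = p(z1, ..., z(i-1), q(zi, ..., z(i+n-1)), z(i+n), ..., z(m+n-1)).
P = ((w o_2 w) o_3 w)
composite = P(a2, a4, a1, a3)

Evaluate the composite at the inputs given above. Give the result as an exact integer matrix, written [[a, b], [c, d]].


[[-8, -10], [0, 0]]

(a1 ⋄ a3) = [[3, 3], [1, 2]]
(a4 ⋄ (a1 ⋄ a3)) = [[0, 0], [8, 10]]
(a2 ⋄ (a4 ⋄ (a1 ⋄ a3))) = [[-8, -10], [0, 0]]


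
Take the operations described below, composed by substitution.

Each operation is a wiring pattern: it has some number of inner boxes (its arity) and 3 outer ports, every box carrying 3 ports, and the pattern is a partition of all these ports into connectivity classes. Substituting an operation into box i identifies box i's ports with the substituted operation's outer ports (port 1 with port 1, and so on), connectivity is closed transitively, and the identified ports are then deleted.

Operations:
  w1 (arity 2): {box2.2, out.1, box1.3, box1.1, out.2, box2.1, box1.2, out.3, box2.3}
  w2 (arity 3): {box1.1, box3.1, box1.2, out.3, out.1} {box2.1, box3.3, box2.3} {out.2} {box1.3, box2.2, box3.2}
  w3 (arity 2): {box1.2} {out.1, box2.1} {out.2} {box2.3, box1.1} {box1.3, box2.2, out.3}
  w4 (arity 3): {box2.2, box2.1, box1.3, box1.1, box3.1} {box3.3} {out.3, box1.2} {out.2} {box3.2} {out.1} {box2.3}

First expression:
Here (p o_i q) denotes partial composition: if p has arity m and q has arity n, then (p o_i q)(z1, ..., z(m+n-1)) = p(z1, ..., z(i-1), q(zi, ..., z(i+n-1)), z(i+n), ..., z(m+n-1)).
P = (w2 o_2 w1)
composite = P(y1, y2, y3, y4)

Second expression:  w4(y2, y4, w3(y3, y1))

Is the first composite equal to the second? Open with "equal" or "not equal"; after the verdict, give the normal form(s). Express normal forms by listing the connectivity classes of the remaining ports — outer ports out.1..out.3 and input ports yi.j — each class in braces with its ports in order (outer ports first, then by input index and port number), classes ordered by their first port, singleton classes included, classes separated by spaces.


not equal — first {out.1, out.3, y1.1, y1.2, y4.1} {out.2} {y1.3, y2.1, y2.2, y2.3, y3.1, y3.2, y3.3, y4.2, y4.3}, second {out.1} {out.2} {out.3, y2.2} {y1.1, y2.1, y2.3, y4.1, y4.2} {y1.2, y3.3} {y1.3, y3.1} {y3.2} {y4.3}

In normal form, the first expression is {out.1, out.3, y1.1, y1.2, y4.1} {out.2} {y1.3, y2.1, y2.2, y2.3, y3.1, y3.2, y3.3, y4.2, y4.3}
In normal form, the second expression is {out.1} {out.2} {out.3, y2.2} {y1.1, y2.1, y2.3, y4.1, y4.2} {y1.2, y3.3} {y1.3, y3.1} {y3.2} {y4.3}
Different reductions; not equal.


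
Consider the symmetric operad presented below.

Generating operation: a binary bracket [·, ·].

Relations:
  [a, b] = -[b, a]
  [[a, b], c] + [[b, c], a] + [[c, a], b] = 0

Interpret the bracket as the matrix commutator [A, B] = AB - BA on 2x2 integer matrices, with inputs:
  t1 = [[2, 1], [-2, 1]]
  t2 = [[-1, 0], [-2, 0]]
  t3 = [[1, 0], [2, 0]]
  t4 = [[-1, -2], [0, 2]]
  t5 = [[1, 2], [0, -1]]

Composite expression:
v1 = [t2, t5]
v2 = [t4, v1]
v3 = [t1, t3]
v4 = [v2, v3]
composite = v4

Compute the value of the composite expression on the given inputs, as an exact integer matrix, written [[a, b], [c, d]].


[t2, t5] = [[4, -2], [-4, -4]]
[t4, [t2, t5]] = [[8, 22], [-12, -8]]
[t1, t3] = [[2, -1], [-4, -2]]
[[t4, [t2, t5]], [t1, t3]] = [[-100, -104], [16, 100]]

[[-100, -104], [16, 100]]


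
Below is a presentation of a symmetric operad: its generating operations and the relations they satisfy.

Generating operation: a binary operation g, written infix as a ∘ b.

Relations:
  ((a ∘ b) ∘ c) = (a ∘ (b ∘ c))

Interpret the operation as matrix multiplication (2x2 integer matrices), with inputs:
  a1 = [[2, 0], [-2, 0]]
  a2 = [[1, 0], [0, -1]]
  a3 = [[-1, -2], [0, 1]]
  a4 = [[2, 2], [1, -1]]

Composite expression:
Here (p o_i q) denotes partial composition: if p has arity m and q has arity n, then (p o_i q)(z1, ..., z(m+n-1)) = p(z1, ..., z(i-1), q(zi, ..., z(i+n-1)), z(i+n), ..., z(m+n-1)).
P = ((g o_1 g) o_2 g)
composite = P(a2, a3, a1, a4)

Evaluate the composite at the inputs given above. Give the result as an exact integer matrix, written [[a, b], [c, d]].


(a3 ∘ a1) = [[2, 0], [-2, 0]]
(a2 ∘ (a3 ∘ a1)) = [[2, 0], [2, 0]]
((a2 ∘ (a3 ∘ a1)) ∘ a4) = [[4, 4], [4, 4]]

[[4, 4], [4, 4]]


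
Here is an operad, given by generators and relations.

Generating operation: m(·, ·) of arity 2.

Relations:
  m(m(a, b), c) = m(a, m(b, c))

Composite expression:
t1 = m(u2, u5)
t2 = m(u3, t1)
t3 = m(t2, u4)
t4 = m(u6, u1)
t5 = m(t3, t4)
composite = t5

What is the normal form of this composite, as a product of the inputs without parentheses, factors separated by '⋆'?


u3 ⋆ u2 ⋆ u5 ⋆ u4 ⋆ u6 ⋆ u1

All parenthesizations of m agree; list the u-inputs left to right.
m(u2, u5) flattens to u2 ⋆ u5
m(u3, m(u2, u5)) flattens to u3 ⋆ u2 ⋆ u5
m(m(u3, m(u2, u5)), u4) flattens to u3 ⋆ u2 ⋆ u5 ⋆ u4
m(u6, u1) flattens to u6 ⋆ u1
m(m(m(u3, m(u2, u5)), u4), m(u6, u1)) flattens to u3 ⋆ u2 ⋆ u5 ⋆ u4 ⋆ u6 ⋆ u1


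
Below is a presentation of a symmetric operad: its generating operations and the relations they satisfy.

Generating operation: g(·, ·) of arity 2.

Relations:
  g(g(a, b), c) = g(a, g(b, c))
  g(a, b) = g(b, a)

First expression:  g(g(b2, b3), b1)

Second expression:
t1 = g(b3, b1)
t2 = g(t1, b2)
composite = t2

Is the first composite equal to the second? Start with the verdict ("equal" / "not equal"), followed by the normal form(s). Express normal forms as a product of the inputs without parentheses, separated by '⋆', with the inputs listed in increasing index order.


equal: each reduces to b1 ⋆ b2 ⋆ b3

The first composite normalizes to b1 ⋆ b2 ⋆ b3
The second composite normalizes to b1 ⋆ b2 ⋆ b3
One common form — equal.


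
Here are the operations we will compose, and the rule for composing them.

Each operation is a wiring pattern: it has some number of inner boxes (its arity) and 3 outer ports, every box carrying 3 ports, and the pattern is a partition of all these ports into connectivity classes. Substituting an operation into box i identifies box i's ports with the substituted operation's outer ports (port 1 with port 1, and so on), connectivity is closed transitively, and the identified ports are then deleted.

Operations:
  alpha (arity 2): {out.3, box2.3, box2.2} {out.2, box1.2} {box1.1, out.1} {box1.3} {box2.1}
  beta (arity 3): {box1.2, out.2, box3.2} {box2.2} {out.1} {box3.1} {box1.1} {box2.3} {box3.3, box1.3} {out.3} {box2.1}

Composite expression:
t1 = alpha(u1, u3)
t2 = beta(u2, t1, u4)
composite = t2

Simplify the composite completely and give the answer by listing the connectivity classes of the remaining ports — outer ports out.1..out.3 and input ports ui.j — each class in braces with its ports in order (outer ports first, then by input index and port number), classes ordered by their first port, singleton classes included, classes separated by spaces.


Treat the ports identified at beta as solder joints: merge, then drop.
the subtree at alpha composes to {out.1, u1.1} {out.2, u1.2} {out.3, u3.2, u3.3} {u1.3} {u3.1} on (u1, u3); out.j = own outer ports
the subtree at beta composes to {out.1} {out.2, u2.2, u4.2} {out.3} {u1.1} {u1.2} {u1.3} {u2.1} {u2.3, u4.3} {u3.1} {u3.2, u3.3} {u4.1} on (u2, u1, u3, u4); out.j = own outer ports

{out.1} {out.2, u2.2, u4.2} {out.3} {u1.1} {u1.2} {u1.3} {u2.1} {u2.3, u4.3} {u3.1} {u3.2, u3.3} {u4.1}


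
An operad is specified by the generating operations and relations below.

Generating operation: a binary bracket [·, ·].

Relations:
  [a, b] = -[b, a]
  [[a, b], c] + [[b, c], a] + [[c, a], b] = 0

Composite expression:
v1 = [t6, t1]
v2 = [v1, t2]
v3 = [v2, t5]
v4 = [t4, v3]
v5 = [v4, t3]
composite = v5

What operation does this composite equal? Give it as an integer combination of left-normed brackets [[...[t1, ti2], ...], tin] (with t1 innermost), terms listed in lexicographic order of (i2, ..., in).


[[[[[t1, t6], t2], t5], t4], t3]

Antisymmetry and Jacobi reduce to t1-anchored left-normed brackets.
Composite bracket: [[t4, [[[t6, t1], t2], t5]], t3]
Under [a, b] = ab - ba we get 32 signed associative words (2^5 = 32).
Only words starting with t1 matter:
  t1t6t2t5t4t3 (sign +1) contributes +[[[[[t1, t6], t2], t5], t4], t3]


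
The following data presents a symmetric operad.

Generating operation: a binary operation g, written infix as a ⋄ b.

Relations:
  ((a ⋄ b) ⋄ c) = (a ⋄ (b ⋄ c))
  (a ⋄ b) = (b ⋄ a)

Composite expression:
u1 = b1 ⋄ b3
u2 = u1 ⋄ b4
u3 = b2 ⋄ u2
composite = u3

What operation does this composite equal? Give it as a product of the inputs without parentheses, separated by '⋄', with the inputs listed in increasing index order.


b1 ⋄ b2 ⋄ b3 ⋄ b4

With g associative and commutative, the b-input set is all that matters.
(b1 ⋄ b3) spells out as b1 ⋄ b3
((b1 ⋄ b3) ⋄ b4) spells out as b1 ⋄ b3 ⋄ b4
(b2 ⋄ ((b1 ⋄ b3) ⋄ b4)) spells out as b2 ⋄ b1 ⋄ b3 ⋄ b4
reordering the factors by index: b1 ⋄ b2 ⋄ b3 ⋄ b4


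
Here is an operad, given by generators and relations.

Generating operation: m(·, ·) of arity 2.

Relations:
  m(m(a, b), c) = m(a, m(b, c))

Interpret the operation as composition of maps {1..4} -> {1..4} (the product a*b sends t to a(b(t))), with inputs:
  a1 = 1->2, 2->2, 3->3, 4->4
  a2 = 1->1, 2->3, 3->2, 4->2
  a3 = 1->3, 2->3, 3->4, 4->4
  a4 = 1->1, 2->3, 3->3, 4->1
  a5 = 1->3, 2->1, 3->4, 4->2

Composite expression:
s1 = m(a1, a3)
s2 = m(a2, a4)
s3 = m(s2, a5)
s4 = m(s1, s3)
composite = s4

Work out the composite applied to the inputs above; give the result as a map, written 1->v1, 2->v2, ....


1->3, 2->3, 3->3, 4->3

m(a1, a3) = 1->3, 2->3, 3->4, 4->4
m(a2, a4) = 1->1, 2->2, 3->2, 4->1
m(m(a2, a4), a5) = 1->2, 2->1, 3->1, 4->2
m(m(a1, a3), m(m(a2, a4), a5)) = 1->3, 2->3, 3->3, 4->3


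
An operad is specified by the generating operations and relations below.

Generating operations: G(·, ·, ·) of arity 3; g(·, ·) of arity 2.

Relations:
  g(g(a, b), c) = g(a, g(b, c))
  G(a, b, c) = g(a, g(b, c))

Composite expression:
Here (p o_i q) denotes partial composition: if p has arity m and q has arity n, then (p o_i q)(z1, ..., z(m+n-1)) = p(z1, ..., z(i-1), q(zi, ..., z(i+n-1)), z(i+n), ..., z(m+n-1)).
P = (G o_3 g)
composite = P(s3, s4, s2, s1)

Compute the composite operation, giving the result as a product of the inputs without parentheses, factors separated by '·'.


s3 · s4 · s2 · s1

The G-tree's shape is irrelevant; the s-reading-order decides.
g(s2, s1) flattens to s2 · s1
G(s3, s4, g(s2, s1)) flattens to s3 · s4 · s2 · s1


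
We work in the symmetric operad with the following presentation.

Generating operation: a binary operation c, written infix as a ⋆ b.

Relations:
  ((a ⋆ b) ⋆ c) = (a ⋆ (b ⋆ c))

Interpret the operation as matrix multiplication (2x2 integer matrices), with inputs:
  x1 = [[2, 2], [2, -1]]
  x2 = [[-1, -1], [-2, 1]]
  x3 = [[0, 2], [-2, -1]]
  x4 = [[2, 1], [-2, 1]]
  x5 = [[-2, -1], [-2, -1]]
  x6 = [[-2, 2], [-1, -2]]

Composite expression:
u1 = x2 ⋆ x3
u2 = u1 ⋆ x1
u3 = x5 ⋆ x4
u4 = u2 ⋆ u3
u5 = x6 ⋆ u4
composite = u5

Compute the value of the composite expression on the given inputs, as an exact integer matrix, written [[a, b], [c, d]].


[[80, 120], [-38, -57]]

(x2 ⋆ x3) = [[2, -1], [-2, -5]]
((x2 ⋆ x3) ⋆ x1) = [[2, 5], [-14, 1]]
(x5 ⋆ x4) = [[-2, -3], [-2, -3]]
(((x2 ⋆ x3) ⋆ x1) ⋆ (x5 ⋆ x4)) = [[-14, -21], [26, 39]]
(x6 ⋆ (((x2 ⋆ x3) ⋆ x1) ⋆ (x5 ⋆ x4))) = [[80, 120], [-38, -57]]


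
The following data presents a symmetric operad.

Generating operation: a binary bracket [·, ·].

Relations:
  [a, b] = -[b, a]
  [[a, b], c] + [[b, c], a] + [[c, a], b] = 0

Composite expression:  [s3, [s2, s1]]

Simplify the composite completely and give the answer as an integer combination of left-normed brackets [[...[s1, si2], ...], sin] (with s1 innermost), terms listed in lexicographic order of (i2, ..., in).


[[s1, s2], s3]

In the tensor algebra, words opening s1 carry the s1-anchored form.
Composite bracket: [s3, [s2, s1]]
Under [a, b] = ab - ba we get 4 signed associative words (2^2 = 4).
The s1-initial words carry the normal form:
  s1s2s3 appears with sign +1, giving the term +[[s1, s2], s3]


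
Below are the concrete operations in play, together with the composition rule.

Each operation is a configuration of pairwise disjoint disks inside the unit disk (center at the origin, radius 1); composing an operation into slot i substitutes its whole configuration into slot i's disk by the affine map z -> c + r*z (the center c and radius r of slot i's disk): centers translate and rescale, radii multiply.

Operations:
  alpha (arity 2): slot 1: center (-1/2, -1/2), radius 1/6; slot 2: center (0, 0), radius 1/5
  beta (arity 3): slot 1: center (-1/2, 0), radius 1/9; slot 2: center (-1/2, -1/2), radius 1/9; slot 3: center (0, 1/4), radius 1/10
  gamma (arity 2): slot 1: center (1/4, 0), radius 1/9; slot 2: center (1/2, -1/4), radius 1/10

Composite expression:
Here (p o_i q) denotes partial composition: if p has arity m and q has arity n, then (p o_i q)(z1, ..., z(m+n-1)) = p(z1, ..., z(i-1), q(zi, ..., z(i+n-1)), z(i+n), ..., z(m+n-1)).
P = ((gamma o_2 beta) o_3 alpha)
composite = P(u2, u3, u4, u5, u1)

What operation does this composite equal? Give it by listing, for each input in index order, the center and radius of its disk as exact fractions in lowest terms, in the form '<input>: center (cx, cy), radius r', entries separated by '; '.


Nesting under gamma composes maps z -> c + r*z down each u-path.
input u2: composing its 1 substitution step yields center (1/4, 0), radius 1/9
input u3: composing its 2 substitution steps yields center (9/20, -1/4), radius 1/90
input u4: composing its 3 substitution steps yields center (4/9, -11/36), radius 1/540
input u5: composing its 3 substitution steps yields center (9/20, -3/10), radius 1/450
input u1: composing its 2 substitution steps yields center (1/2, -9/40), radius 1/100

u1: center (1/2, -9/40), radius 1/100; u2: center (1/4, 0), radius 1/9; u3: center (9/20, -1/4), radius 1/90; u4: center (4/9, -11/36), radius 1/540; u5: center (9/20, -3/10), radius 1/450


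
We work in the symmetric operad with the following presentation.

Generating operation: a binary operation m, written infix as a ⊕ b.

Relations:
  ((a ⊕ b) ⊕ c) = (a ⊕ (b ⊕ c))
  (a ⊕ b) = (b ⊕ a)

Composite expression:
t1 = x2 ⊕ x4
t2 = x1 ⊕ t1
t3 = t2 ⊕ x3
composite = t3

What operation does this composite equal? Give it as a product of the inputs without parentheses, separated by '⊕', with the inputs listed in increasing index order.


x1 ⊕ x2 ⊕ x3 ⊕ x4


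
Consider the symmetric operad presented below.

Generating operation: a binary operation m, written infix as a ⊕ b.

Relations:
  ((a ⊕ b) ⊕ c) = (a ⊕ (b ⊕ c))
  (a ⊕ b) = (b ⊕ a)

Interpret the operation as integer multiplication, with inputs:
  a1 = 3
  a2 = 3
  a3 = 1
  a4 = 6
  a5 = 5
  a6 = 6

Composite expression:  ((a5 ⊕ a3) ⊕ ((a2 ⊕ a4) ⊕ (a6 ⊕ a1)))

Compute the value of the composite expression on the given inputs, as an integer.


1620

(a5 ⊕ a3) = 5
(a2 ⊕ a4) = 18
(a6 ⊕ a1) = 18
((a2 ⊕ a4) ⊕ (a6 ⊕ a1)) = 324
((a5 ⊕ a3) ⊕ ((a2 ⊕ a4) ⊕ (a6 ⊕ a1))) = 1620


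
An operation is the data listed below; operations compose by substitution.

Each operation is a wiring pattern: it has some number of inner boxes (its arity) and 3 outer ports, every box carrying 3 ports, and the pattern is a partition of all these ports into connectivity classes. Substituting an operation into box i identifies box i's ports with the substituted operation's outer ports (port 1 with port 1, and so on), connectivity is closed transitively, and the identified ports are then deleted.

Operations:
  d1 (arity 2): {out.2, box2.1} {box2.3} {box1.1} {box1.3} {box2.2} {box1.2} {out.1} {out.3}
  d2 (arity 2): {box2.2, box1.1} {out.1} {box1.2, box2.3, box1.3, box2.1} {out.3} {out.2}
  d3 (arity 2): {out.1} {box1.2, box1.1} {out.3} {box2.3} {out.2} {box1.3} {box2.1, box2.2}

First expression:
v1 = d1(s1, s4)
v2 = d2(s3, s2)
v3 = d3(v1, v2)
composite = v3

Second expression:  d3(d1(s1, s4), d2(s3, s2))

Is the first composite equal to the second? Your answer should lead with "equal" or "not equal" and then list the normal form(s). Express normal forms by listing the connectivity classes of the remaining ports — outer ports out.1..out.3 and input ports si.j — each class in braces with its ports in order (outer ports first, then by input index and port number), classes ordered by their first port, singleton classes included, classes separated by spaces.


equal: each reduces to {out.1} {out.2} {out.3} {s1.1} {s1.2} {s1.3} {s2.1, s2.3, s3.2, s3.3} {s2.2, s3.1} {s4.1} {s4.2} {s4.3}

The first expression, normalized: {out.1} {out.2} {out.3} {s1.1} {s1.2} {s1.3} {s2.1, s2.3, s3.2, s3.3} {s2.2, s3.1} {s4.1} {s4.2} {s4.3}
The second expression, normalized: {out.1} {out.2} {out.3} {s1.1} {s1.2} {s1.3} {s2.1, s2.3, s3.2, s3.3} {s2.2, s3.1} {s4.1} {s4.2} {s4.3}
The normal forms match — equal.


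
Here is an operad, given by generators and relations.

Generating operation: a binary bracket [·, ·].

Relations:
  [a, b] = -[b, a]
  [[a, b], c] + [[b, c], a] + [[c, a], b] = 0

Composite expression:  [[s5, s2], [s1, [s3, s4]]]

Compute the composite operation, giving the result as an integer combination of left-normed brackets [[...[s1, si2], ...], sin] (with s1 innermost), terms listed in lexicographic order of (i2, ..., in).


Antisymmetry and Jacobi reduce to s1-anchored left-normed brackets.
Composite bracket: [[s5, s2], [s1, [s3, s4]]]
Under [a, b] = ab - ba we get 16 signed associative words (2^4 = 16).
Coefficients come from the s1-initial words:
  word s1s3s4s2s5 has sign +1, contributing +[[[[s1, s3], s4], s2], s5]
  word s1s3s4s5s2 has sign -1, contributing -[[[[s1, s3], s4], s5], s2]
  word s1s4s3s2s5 has sign -1, contributing -[[[[s1, s4], s3], s2], s5]
  word s1s4s3s5s2 has sign +1, contributing +[[[[s1, s4], s3], s5], s2]

[[[[s1, s3], s4], s2], s5] - [[[[s1, s3], s4], s5], s2] - [[[[s1, s4], s3], s2], s5] + [[[[s1, s4], s3], s5], s2]


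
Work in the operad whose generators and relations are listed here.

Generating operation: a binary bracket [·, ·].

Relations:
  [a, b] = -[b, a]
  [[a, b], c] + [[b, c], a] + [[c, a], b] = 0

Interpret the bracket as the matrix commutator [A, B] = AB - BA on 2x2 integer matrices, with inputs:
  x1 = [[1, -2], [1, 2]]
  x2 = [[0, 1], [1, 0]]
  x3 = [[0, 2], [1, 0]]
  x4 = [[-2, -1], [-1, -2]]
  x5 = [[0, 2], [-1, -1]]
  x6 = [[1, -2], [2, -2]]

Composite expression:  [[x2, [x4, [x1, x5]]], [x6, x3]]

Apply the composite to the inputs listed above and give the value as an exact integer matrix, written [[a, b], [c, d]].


[x1, x5] = [[0, 0], [0, 0]]
[x4, [x1, x5]] = [[0, 0], [0, 0]]
[x2, [x4, [x1, x5]]] = [[0, 0], [0, 0]]
[x6, x3] = [[-6, 6], [-3, 6]]
[[x2, [x4, [x1, x5]]], [x6, x3]] = [[0, 0], [0, 0]]

[[0, 0], [0, 0]]


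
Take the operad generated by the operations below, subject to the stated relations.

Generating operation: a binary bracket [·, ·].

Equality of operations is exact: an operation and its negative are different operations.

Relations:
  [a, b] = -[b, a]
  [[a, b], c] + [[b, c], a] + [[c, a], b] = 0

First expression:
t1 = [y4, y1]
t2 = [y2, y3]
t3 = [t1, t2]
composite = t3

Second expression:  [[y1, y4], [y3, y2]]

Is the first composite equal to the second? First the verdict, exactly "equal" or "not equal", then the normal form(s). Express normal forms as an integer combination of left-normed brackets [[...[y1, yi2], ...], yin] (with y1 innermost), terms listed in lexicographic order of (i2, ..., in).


The first expression, normalized: -[[[y1, y4], y2], y3] + [[[y1, y4], y3], y2]
The second expression, normalized: -[[[y1, y4], y2], y3] + [[[y1, y4], y3], y2]
The normal forms match — equal.

equal: each reduces to -[[[y1, y4], y2], y3] + [[[y1, y4], y3], y2]


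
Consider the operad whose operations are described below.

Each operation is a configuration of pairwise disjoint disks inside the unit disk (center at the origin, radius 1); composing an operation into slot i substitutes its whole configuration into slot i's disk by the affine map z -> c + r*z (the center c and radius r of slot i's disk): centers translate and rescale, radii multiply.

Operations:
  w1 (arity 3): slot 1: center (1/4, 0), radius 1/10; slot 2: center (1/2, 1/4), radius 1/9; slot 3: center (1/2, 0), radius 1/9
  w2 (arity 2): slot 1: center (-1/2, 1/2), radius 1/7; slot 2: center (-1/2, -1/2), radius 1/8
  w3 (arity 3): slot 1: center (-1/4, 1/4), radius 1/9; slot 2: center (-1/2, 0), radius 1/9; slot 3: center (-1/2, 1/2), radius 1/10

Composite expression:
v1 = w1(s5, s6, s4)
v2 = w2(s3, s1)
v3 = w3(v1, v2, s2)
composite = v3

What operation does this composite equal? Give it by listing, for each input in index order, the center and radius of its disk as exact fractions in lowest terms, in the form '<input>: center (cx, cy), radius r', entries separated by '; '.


s1: center (-5/9, -1/18), radius 1/72; s2: center (-1/2, 1/2), radius 1/10; s3: center (-5/9, 1/18), radius 1/63; s4: center (-7/36, 1/4), radius 1/81; s5: center (-2/9, 1/4), radius 1/90; s6: center (-7/36, 5/18), radius 1/81

Below w3, radii multiply path by path; the s-disk centers shift.
s5 passes through 2 substitutions, ending at center (-2/9, 1/4), radius 1/90
s6 passes through 2 substitutions, ending at center (-7/36, 5/18), radius 1/81
s4 passes through 2 substitutions, ending at center (-7/36, 1/4), radius 1/81
s3 passes through 2 substitutions, ending at center (-5/9, 1/18), radius 1/63
s1 passes through 2 substitutions, ending at center (-5/9, -1/18), radius 1/72
s2 passes through 1 substitution, ending at center (-1/2, 1/2), radius 1/10


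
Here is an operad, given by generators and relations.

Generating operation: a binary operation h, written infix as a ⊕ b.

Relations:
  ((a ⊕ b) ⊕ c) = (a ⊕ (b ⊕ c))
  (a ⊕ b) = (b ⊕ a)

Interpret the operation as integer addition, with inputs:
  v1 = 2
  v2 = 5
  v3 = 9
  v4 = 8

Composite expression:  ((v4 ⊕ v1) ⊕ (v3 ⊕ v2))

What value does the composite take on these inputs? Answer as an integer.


(v4 ⊕ v1) = 10
(v3 ⊕ v2) = 14
((v4 ⊕ v1) ⊕ (v3 ⊕ v2)) = 24

24


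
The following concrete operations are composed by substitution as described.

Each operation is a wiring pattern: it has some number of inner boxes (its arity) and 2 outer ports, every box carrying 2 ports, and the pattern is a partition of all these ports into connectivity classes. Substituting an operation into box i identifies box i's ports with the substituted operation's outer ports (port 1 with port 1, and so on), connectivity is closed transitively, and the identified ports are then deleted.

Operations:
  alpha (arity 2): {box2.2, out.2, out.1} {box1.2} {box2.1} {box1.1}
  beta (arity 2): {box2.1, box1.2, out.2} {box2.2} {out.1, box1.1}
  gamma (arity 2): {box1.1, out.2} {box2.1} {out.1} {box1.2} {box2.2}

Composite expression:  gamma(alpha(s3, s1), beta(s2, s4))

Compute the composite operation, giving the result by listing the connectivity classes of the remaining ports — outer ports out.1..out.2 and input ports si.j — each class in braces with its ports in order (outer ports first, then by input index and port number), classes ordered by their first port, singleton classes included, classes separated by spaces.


Substituting into gamma glues patterns; closure does the rest.
stage alpha: inputs (s3, s1), connectivity {out.1, out.2, s1.2} {s1.1} {s3.1} {s3.2}, out.j its boundary
stage beta: inputs (s2, s4), connectivity {out.1, s2.1} {out.2, s2.2, s4.1} {s4.2}, out.j its boundary
stage gamma: inputs (s3, s1, s2, s4), connectivity {out.1} {out.2, s1.2} {s1.1} {s2.1} {s2.2, s4.1} {s3.1} {s3.2} {s4.2}, out.j its boundary

{out.1} {out.2, s1.2} {s1.1} {s2.1} {s2.2, s4.1} {s3.1} {s3.2} {s4.2}


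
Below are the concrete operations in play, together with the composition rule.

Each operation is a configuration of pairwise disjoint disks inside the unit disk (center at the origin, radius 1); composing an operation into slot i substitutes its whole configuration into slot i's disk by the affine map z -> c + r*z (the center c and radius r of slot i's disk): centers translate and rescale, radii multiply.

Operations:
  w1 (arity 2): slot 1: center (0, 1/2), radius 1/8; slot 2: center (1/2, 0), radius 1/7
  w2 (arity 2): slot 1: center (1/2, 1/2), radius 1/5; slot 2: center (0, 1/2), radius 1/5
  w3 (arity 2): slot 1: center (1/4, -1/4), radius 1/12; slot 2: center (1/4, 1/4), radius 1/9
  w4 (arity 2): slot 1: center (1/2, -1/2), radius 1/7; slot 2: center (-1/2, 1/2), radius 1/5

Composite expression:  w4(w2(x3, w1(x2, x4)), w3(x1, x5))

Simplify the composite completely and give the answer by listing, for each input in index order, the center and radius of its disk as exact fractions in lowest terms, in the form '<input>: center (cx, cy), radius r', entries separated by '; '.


x1: center (-9/20, 9/20), radius 1/60; x2: center (1/2, -29/70), radius 1/280; x3: center (4/7, -3/7), radius 1/35; x4: center (18/35, -3/7), radius 1/245; x5: center (-9/20, 11/20), radius 1/45

Follow each x-input down from w4: c' goes to c + r*c', radius to r*r'.
input x3: applying the 2 nested substitutions gives center (4/7, -3/7), radius 1/35
input x2: applying the 3 nested substitutions gives center (1/2, -29/70), radius 1/280
input x4: applying the 3 nested substitutions gives center (18/35, -3/7), radius 1/245
input x1: applying the 2 nested substitutions gives center (-9/20, 9/20), radius 1/60
input x5: applying the 2 nested substitutions gives center (-9/20, 11/20), radius 1/45


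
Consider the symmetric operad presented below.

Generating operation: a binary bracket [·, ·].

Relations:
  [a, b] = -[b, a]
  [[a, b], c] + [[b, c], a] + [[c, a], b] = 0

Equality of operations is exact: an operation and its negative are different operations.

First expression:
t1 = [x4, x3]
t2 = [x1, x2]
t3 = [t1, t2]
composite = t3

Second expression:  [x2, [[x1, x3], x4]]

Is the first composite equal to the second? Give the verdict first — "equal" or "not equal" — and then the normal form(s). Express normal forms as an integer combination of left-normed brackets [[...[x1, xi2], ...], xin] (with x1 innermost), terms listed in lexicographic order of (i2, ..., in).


The first expression, normalized: [[[x1, x2], x3], x4] - [[[x1, x2], x4], x3]
The second expression, normalized: -[[[x1, x3], x4], x2]
Different reductions; not equal.

not equal; first: [[[x1, x2], x3], x4] - [[[x1, x2], x4], x3]; second: -[[[x1, x3], x4], x2]


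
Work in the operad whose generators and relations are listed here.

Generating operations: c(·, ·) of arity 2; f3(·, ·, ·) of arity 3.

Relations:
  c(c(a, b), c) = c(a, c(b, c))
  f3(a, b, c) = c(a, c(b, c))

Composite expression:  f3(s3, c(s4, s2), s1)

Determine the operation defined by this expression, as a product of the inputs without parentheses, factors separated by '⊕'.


s3 ⊕ s4 ⊕ s2 ⊕ s1

Under associativity of f3, the answer is the s's in reading order.
c(s4, s2) linearizes to s4 ⊕ s2
f3(s3, c(s4, s2), s1) linearizes to s3 ⊕ s4 ⊕ s2 ⊕ s1


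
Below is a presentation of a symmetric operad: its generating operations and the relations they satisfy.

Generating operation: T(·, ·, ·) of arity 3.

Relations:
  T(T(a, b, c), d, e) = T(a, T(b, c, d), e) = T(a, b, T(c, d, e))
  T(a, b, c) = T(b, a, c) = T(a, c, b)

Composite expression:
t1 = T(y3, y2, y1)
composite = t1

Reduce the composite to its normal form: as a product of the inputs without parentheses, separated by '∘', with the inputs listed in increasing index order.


y1 ∘ y2 ∘ y3

Any arrangement under T is one operation, so sort the y-inputs.
T(y3, y2, y1) reduces to y3 ∘ y2 ∘ y1
rearranged into index order: y1 ∘ y2 ∘ y3


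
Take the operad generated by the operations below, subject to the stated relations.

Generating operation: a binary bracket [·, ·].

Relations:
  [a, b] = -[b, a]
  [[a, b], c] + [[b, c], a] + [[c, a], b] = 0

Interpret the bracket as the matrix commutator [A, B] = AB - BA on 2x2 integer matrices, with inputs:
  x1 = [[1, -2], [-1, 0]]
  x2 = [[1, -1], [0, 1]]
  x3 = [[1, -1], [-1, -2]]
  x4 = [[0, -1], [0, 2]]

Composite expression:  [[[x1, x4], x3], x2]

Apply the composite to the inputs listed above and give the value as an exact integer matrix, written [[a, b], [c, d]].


[[4, -14], [0, -4]]

[x1, x4] = [[-1, -5], [2, 1]]
[[x1, x4], x3] = [[7, 17], [4, -7]]
[[[x1, x4], x3], x2] = [[4, -14], [0, -4]]


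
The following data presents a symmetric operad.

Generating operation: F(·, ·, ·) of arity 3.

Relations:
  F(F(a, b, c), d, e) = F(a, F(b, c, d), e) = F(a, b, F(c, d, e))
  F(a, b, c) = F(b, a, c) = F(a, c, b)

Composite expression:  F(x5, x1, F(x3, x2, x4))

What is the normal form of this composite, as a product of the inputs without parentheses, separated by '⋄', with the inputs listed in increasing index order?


With F associative and commutative, the x-input set is all that matters.
F(x3, x2, x4) collapses to x3 ⋄ x2 ⋄ x4
F(x5, x1, F(x3, x2, x4)) collapses to x5 ⋄ x1 ⋄ x3 ⋄ x2 ⋄ x4
sorting the factors by input index: x1 ⋄ x2 ⋄ x3 ⋄ x4 ⋄ x5

x1 ⋄ x2 ⋄ x3 ⋄ x4 ⋄ x5


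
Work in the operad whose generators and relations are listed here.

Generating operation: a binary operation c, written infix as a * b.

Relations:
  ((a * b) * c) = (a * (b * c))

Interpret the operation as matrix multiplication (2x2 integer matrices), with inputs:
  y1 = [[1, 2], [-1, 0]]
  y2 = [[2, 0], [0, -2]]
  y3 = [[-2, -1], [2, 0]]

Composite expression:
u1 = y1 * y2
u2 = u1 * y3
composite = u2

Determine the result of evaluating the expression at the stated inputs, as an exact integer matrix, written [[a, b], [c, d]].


[[-12, -2], [4, 2]]

(y1 * y2) = [[2, -4], [-2, 0]]
((y1 * y2) * y3) = [[-12, -2], [4, 2]]


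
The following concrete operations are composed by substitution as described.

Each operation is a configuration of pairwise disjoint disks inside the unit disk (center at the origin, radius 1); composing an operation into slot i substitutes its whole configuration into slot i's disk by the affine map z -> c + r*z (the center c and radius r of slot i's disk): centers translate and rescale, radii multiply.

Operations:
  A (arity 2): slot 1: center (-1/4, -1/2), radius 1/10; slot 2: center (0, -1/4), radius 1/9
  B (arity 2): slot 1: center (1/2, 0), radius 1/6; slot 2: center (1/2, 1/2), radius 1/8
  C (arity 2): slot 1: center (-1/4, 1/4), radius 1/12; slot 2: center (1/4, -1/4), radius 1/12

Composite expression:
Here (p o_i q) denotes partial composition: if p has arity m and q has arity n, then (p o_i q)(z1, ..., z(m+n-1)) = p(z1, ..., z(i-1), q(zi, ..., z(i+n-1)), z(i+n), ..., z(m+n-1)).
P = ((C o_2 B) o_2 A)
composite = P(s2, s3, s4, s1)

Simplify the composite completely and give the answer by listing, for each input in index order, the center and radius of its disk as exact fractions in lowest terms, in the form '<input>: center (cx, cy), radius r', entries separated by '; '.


s1: center (7/24, -5/24), radius 1/96; s2: center (-1/4, 1/4), radius 1/12; s3: center (83/288, -37/144), radius 1/720; s4: center (7/24, -73/288), radius 1/648


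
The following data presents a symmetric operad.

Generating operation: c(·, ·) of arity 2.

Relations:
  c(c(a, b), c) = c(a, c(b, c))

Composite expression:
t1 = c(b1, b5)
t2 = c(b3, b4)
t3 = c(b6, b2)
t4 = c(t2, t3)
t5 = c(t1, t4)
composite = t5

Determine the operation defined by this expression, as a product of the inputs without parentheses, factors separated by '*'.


b1 * b5 * b3 * b4 * b6 * b2

All parenthesizations of c agree; list the b-inputs left to right.
c(b1, b5) reduces to b1 * b5
c(b3, b4) reduces to b3 * b4
c(b6, b2) reduces to b6 * b2
c(c(b3, b4), c(b6, b2)) reduces to b3 * b4 * b6 * b2
c(c(b1, b5), c(c(b3, b4), c(b6, b2))) reduces to b1 * b5 * b3 * b4 * b6 * b2


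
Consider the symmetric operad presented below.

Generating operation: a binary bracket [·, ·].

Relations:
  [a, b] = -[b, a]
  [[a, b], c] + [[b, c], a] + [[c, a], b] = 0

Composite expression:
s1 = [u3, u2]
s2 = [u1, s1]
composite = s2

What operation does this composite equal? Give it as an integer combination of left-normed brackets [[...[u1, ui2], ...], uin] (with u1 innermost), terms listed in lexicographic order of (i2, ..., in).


Antisymmetry and Jacobi reduce to u1-anchored left-normed brackets.
Composite bracket: [u1, [u3, u2]]
Under [a, b] = ab - ba we get 4 signed associative words (2^2 = 4).
Words beginning with u1 determine it all:
  u1u2u3 appears with sign -1, giving the term -[[u1, u2], u3]
  u1u3u2 appears with sign +1, giving the term +[[u1, u3], u2]

-[[u1, u2], u3] + [[u1, u3], u2]


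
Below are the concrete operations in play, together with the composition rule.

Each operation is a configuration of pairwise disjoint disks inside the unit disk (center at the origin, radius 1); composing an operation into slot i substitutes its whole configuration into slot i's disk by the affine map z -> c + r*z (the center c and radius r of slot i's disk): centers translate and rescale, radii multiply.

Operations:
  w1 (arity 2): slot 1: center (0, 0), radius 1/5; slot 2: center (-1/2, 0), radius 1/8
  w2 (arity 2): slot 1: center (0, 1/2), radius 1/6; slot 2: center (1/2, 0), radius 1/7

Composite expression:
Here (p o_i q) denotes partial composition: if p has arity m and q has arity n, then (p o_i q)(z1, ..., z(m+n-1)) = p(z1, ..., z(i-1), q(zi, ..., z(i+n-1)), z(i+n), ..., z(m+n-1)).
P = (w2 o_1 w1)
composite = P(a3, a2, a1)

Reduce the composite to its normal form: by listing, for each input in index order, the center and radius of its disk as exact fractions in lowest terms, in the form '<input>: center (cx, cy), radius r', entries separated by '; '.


a1: center (1/2, 0), radius 1/7; a2: center (-1/12, 1/2), radius 1/48; a3: center (0, 1/2), radius 1/30

Nesting under w2 composes maps z -> c + r*z down each a-path.
tracing a3 down its 2-map path: center (0, 1/2), radius 1/30
tracing a2 down its 2-map path: center (-1/12, 1/2), radius 1/48
tracing a1 down its 1-map path: center (1/2, 0), radius 1/7


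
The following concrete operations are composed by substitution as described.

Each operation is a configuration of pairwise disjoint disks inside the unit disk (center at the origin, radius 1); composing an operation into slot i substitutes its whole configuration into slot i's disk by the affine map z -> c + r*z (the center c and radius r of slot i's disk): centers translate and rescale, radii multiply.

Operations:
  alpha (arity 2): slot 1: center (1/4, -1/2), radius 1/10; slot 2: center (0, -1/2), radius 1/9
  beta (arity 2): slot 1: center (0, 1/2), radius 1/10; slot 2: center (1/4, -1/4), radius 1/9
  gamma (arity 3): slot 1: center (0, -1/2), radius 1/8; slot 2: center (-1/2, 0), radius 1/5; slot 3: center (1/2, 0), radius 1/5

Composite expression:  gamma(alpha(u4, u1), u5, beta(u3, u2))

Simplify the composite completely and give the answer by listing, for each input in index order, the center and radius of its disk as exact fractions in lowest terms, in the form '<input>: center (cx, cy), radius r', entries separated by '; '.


u1: center (0, -9/16), radius 1/72; u2: center (11/20, -1/20), radius 1/45; u3: center (1/2, 1/10), radius 1/50; u4: center (1/32, -9/16), radius 1/80; u5: center (-1/2, 0), radius 1/5

Each u-disk chains the slot maps above it in gamma; radii multiply.
input u4: applying the 2 nested substitutions gives center (1/32, -9/16), radius 1/80
input u1: applying the 2 nested substitutions gives center (0, -9/16), radius 1/72
input u5: applying the 1 nested substitution gives center (-1/2, 0), radius 1/5
input u3: applying the 2 nested substitutions gives center (1/2, 1/10), radius 1/50
input u2: applying the 2 nested substitutions gives center (11/20, -1/20), radius 1/45


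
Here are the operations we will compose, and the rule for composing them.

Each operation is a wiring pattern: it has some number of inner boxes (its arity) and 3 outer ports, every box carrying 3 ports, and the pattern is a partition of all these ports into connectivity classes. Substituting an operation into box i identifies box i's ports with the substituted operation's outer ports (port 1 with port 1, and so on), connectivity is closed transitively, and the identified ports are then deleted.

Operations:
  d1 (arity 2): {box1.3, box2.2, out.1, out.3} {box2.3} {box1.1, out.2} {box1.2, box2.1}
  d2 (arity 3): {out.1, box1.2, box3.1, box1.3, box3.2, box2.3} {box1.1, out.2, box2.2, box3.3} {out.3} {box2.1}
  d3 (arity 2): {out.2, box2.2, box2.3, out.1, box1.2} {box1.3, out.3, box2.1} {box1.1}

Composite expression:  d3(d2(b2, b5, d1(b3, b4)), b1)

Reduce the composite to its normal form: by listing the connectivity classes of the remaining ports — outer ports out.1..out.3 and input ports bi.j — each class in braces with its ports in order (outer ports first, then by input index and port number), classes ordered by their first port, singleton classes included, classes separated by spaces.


{out.1, out.2, b1.2, b1.3, b2.1, b2.2, b2.3, b3.1, b3.3, b4.2, b5.2, b5.3} {out.3, b1.1} {b3.2, b4.1} {b4.3} {b5.1}

Connectivity passes through glued d3-boundaries; trace each wire chain.
composing d1 on (b3, b4), with out.j its own outer ports: {out.1, out.3, b3.3, b4.2} {out.2, b3.1} {b3.2, b4.1} {b4.3}
composing d2 on (b2, b5, b3, b4), with out.j its own outer ports: {out.1, out.2, b2.1, b2.2, b2.3, b3.1, b3.3, b4.2, b5.2, b5.3} {out.3} {b3.2, b4.1} {b4.3} {b5.1}
composing d3 on (b2, b5, b3, b4, b1), with out.j its own outer ports: {out.1, out.2, b1.2, b1.3, b2.1, b2.2, b2.3, b3.1, b3.3, b4.2, b5.2, b5.3} {out.3, b1.1} {b3.2, b4.1} {b4.3} {b5.1}
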